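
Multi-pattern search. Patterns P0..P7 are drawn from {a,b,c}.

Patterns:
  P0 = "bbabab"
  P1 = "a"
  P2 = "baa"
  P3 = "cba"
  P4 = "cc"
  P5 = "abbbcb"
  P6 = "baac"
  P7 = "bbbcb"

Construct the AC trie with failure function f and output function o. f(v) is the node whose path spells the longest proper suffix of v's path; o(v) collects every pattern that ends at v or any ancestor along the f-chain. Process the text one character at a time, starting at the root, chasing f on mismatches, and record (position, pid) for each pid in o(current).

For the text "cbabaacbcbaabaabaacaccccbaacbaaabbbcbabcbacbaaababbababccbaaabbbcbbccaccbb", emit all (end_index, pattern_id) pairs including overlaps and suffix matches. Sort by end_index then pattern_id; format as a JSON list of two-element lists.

Build automaton:
Trie (insert patterns):
  0='ε' goto a→7 b→1 c→10
  1='b' goto a→8 b→2
  2='bb' goto a→3 b→20
  3='bba' goto b→4
  4='bbab' goto a→5
  5='bbaba' goto b→6
  6='bbabab' goto ·  ←P0
  7='a' goto b→14  ←P1
  8='ba' goto a→9
  9='baa' goto c→19  ←P2
  10='c' goto b→11 c→13
  11='cb' goto a→12
  12='cba' goto ·  ←P3
  13='cc' goto ·  ←P4
  14='ab' goto b→15
  15='abb' goto b→16
  16='abbb' goto c→17
  17='abbbc' goto b→18
  18='abbbcb' goto ·  ←P5
  19='baac' goto ·  ←P6
  20='bbb' goto c→21
  21='bbbc' goto b→22
  22='bbbcb' goto ·  ←P7

Failure links (BFS by depth):
  fail(1) 'b': from fail(0)=0 chase 'b': 0 ⇒ 0;  out=∅∪out(0)=∅
  fail(7) 'a': from fail(0)=0 chase 'a': 0 ⇒ 0;  out={1}∪out(0)={1}
  fail(10) 'c': from fail(0)=0 chase 'c': 0 ⇒ 0;  out=∅∪out(0)=∅
  fail(2) 'bb': from fail(1)=0 chase 'b': 0 ⇒ 1;  out=∅∪out(1)=∅
  fail(8) 'ba': from fail(1)=0 chase 'a': 0 ⇒ 7;  out=∅∪out(7)={1}
  fail(11) 'cb': from fail(10)=0 chase 'b': 0 ⇒ 1;  out=∅∪out(1)=∅
  fail(13) 'cc': from fail(10)=0 chase 'c': 0 ⇒ 10;  out={4}∪out(10)={4}
  fail(14) 'ab': from fail(7)=0 chase 'b': 0 ⇒ 1;  out=∅∪out(1)=∅
  fail(3) 'bba': from fail(2)=1 chase 'a': 1 ⇒ 8;  out=∅∪out(8)={1}
  fail(9) 'baa': from fail(8)=7 chase 'a': 7→0 ⇒ 7;  out={2}∪out(7)={1,2}
  fail(12) 'cba': from fail(11)=1 chase 'a': 1 ⇒ 8;  out={3}∪out(8)={1,3}
  fail(15) 'abb': from fail(14)=1 chase 'b': 1 ⇒ 2;  out=∅∪out(2)=∅
  fail(20) 'bbb': from fail(2)=1 chase 'b': 1 ⇒ 2;  out=∅∪out(2)=∅
  fail(4) 'bbab': from fail(3)=8 chase 'b': 8→7 ⇒ 14;  out=∅∪out(14)=∅
  fail(16) 'abbb': from fail(15)=2 chase 'b': 2 ⇒ 20;  out=∅∪out(20)=∅
  fail(19) 'baac': from fail(9)=7 chase 'c': 7→0 ⇒ 10;  out={6}∪out(10)={6}
  fail(21) 'bbbc': from fail(20)=2 chase 'c': 2→1→0 ⇒ 10;  out=∅∪out(10)=∅
  fail(5) 'bbaba': from fail(4)=14 chase 'a': 14→1 ⇒ 8;  out=∅∪out(8)={1}
  fail(17) 'abbbc': from fail(16)=20 chase 'c': 20 ⇒ 21;  out=∅∪out(21)=∅
  fail(22) 'bbbcb': from fail(21)=10 chase 'b': 10 ⇒ 11;  out={7}∪out(11)={7}
  fail(6) 'bbabab': from fail(5)=8 chase 'b': 8→7 ⇒ 14;  out={0}∪out(14)={0}
  fail(18) 'abbbcb': from fail(17)=21 chase 'b': 21 ⇒ 22;  out={5}∪out(22)={5,7}

Scan:
i=0 'c': node 0→10
i=1 'b': node 10→11
i=2 'a': node 11→12  ** P1@[2:2],P3@[0:2]
i=3 'b': node 12→14 ·f
i=4 'a': node 14→8 ·f  ** P1@[4:4]
i=5 'a': node 8→9  ** P1@[5:5],P2@[3:5]
i=6 'c': node 9→19  ** P6@[3:6]
i=7 'b': node 19→11 ·f
i=8 'c': node 11→10 ·f
i=9 'b': node 10→11
i=10 'a': node 11→12  ** P1@[10:10],P3@[8:10]
i=11 'a': node 12→9 ·f  ** P1@[11:11],P2@[9:11]
i=12 'b': node 9→14 ·f
i=13 'a': node 14→8 ·f  ** P1@[13:13]
i=14 'a': node 8→9  ** P1@[14:14],P2@[12:14]
i=15 'b': node 9→14 ·f
i=16 'a': node 14→8 ·f  ** P1@[16:16]
i=17 'a': node 8→9  ** P1@[17:17],P2@[15:17]
i=18 'c': node 9→19  ** P6@[15:18]
i=19 'a': node 19→7 ·f  ** P1@[19:19]
i=20 'c': node 7→10 ·f
i=21 'c': node 10→13  ** P4@[20:21]
i=22 'c': node 13→13 ·f  ** P4@[21:22]
i=23 'c': node 13→13 ·f  ** P4@[22:23]
i=24 'b': node 13→11 ·f
i=25 'a': node 11→12  ** P1@[25:25],P3@[23:25]
i=26 'a': node 12→9 ·f  ** P1@[26:26],P2@[24:26]
i=27 'c': node 9→19  ** P6@[24:27]
i=28 'b': node 19→11 ·f
i=29 'a': node 11→12  ** P1@[29:29],P3@[27:29]
i=30 'a': node 12→9 ·f  ** P1@[30:30],P2@[28:30]
i=31 'a': node 9→7 ·f  ** P1@[31:31]
i=32 'b': node 7→14
i=33 'b': node 14→15
i=34 'b': node 15→16
i=35 'c': node 16→17
i=36 'b': node 17→18  ** P5@[31:36],P7@[32:36]
i=37 'a': node 18→12 ·f  ** P1@[37:37],P3@[35:37]
i=38 'b': node 12→14 ·f
i=39 'c': node 14→10 ·f
i=40 'b': node 10→11
i=41 'a': node 11→12  ** P1@[41:41],P3@[39:41]
i=42 'c': node 12→10 ·f
i=43 'b': node 10→11
i=44 'a': node 11→12  ** P1@[44:44],P3@[42:44]
i=45 'a': node 12→9 ·f  ** P1@[45:45],P2@[43:45]
i=46 'a': node 9→7 ·f  ** P1@[46:46]
i=47 'b': node 7→14
i=48 'a': node 14→8 ·f  ** P1@[48:48]
i=49 'b': node 8→14 ·f
i=50 'b': node 14→15
i=51 'a': node 15→3 ·f  ** P1@[51:51]
i=52 'b': node 3→4
i=53 'a': node 4→5  ** P1@[53:53]
i=54 'b': node 5→6  ** P0@[49:54]
i=55 'c': node 6→10 ·f
i=56 'c': node 10→13  ** P4@[55:56]
i=57 'b': node 13→11 ·f
i=58 'a': node 11→12  ** P1@[58:58],P3@[56:58]
i=59 'a': node 12→9 ·f  ** P1@[59:59],P2@[57:59]
i=60 'a': node 9→7 ·f  ** P1@[60:60]
i=61 'b': node 7→14
i=62 'b': node 14→15
i=63 'b': node 15→16
i=64 'c': node 16→17
i=65 'b': node 17→18  ** P5@[60:65],P7@[61:65]
i=66 'b': node 18→2 ·f
i=67 'c': node 2→10 ·f
i=68 'c': node 10→13  ** P4@[67:68]
i=69 'a': node 13→7 ·f  ** P1@[69:69]
i=70 'c': node 7→10 ·f
i=71 'c': node 10→13  ** P4@[70:71]
i=72 'b': node 13→11 ·f
i=73 'b': node 11→2 ·f

Matches: [[2,1],[2,3],[4,1],[5,1],[5,2],[6,6],[10,1],[10,3],[11,1],[11,2],[13,1],[14,1],[14,2],[16,1],[17,1],[17,2],[18,6],[19,1],[21,4],[22,4],[23,4],[25,1],[25,3],[26,1],[26,2],[27,6],[29,1],[29,3],[30,1],[30,2],[31,1],[36,5],[36,7],[37,1],[37,3],[41,1],[41,3],[44,1],[44,3],[45,1],[45,2],[46,1],[48,1],[51,1],[53,1],[54,0],[56,4],[58,1],[58,3],[59,1],[59,2],[60,1],[65,5],[65,7],[68,4],[69,1],[71,4]]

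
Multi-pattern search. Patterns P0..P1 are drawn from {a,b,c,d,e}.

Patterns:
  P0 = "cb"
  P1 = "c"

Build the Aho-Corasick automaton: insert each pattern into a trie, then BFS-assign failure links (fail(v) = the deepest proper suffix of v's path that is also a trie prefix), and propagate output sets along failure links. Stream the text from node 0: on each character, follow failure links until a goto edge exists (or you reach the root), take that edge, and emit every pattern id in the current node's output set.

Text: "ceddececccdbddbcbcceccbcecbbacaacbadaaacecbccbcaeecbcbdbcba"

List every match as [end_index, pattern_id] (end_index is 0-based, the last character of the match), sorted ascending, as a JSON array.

Build automaton:
Trie (insert patterns):
  n0 'ε': c→1
  n1 'c': b→2  [P1 ends]
  n2 'cb': ·  [P0 ends]

Failure links (BFS by depth):
  fail(1) 'c': from fail(0)=0 chase 'c': 0 ⇒ 0;  out={1}∪out(0)={1}
  fail(2) 'cb': from fail(1)=0 chase 'b': 0 ⇒ 0;  out={0}∪out(0)={0}

Scan:
i=0 'c': node 0→1  ** P1@[0:0]
i=1 'e': node 1→0 (fail-walked)
i=2 'd': node 0→0
i=3 'd': node 0→0
i=4 'e': node 0→0
i=5 'c': node 0→1  ** P1@[5:5]
i=6 'e': node 1→0 (fail-walked)
i=7 'c': node 0→1  ** P1@[7:7]
i=8 'c': node 1→1 (fail-walked)  ** P1@[8:8]
i=9 'c': node 1→1 (fail-walked)  ** P1@[9:9]
i=10 'd': node 1→0 (fail-walked)
i=11 'b': node 0→0
i=12 'd': node 0→0
i=13 'd': node 0→0
i=14 'b': node 0→0
i=15 'c': node 0→1  ** P1@[15:15]
i=16 'b': node 1→2  ** P0@[15:16]
i=17 'c': node 2→1 (fail-walked)  ** P1@[17:17]
i=18 'c': node 1→1 (fail-walked)  ** P1@[18:18]
i=19 'e': node 1→0 (fail-walked)
i=20 'c': node 0→1  ** P1@[20:20]
i=21 'c': node 1→1 (fail-walked)  ** P1@[21:21]
i=22 'b': node 1→2  ** P0@[21:22]
i=23 'c': node 2→1 (fail-walked)  ** P1@[23:23]
i=24 'e': node 1→0 (fail-walked)
i=25 'c': node 0→1  ** P1@[25:25]
i=26 'b': node 1→2  ** P0@[25:26]
i=27 'b': node 2→0 (fail-walked)
i=28 'a': node 0→0
i=29 'c': node 0→1  ** P1@[29:29]
i=30 'a': node 1→0 (fail-walked)
i=31 'a': node 0→0
i=32 'c': node 0→1  ** P1@[32:32]
i=33 'b': node 1→2  ** P0@[32:33]
i=34 'a': node 2→0 (fail-walked)
i=35 'd': node 0→0
i=36 'a': node 0→0
i=37 'a': node 0→0
i=38 'a': node 0→0
i=39 'c': node 0→1  ** P1@[39:39]
i=40 'e': node 1→0 (fail-walked)
i=41 'c': node 0→1  ** P1@[41:41]
i=42 'b': node 1→2  ** P0@[41:42]
i=43 'c': node 2→1 (fail-walked)  ** P1@[43:43]
i=44 'c': node 1→1 (fail-walked)  ** P1@[44:44]
i=45 'b': node 1→2  ** P0@[44:45]
i=46 'c': node 2→1 (fail-walked)  ** P1@[46:46]
i=47 'a': node 1→0 (fail-walked)
i=48 'e': node 0→0
i=49 'e': node 0→0
i=50 'c': node 0→1  ** P1@[50:50]
i=51 'b': node 1→2  ** P0@[50:51]
i=52 'c': node 2→1 (fail-walked)  ** P1@[52:52]
i=53 'b': node 1→2  ** P0@[52:53]
i=54 'd': node 2→0 (fail-walked)
i=55 'b': node 0→0
i=56 'c': node 0→1  ** P1@[56:56]
i=57 'b': node 1→2  ** P0@[56:57]
i=58 'a': node 2→0 (fail-walked)

All matches (sorted): [[0,1],[5,1],[7,1],[8,1],[9,1],[15,1],[16,0],[17,1],[18,1],[20,1],[21,1],[22,0],[23,1],[25,1],[26,0],[29,1],[32,1],[33,0],[39,1],[41,1],[42,0],[43,1],[44,1],[45,0],[46,1],[50,1],[51,0],[52,1],[53,0],[56,1],[57,0]]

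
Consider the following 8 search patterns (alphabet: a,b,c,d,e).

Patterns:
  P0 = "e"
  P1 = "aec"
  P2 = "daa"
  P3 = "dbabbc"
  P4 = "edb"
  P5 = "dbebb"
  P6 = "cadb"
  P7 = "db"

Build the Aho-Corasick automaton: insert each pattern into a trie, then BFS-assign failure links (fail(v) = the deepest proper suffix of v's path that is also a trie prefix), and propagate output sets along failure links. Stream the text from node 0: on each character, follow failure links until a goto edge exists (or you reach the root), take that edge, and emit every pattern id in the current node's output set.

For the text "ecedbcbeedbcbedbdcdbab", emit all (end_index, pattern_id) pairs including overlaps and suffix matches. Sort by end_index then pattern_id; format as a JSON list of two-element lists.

Build:
Trie nodes:
  n0 'ε': a→2 c→18 d→5 e→1
  n1 'e': d→13  ←P0
  n2 'a': e→3
  n3 'ae': c→4
  n4 'aec': ·  ←P1
  n5 'd': a→6 b→8
  n6 'da': a→7
  n7 'daa': ·  ←P2
  n8 'db': a→9 e→15  ←P7
  n9 'dba': b→10
  n10 'dbab': b→11
  n11 'dbabb': c→12
  n12 'dbabbc': ·  ←P3
  n13 'ed': b→14
  n14 'edb': ·  ←P4
  n15 'dbe': b→16
  n16 'dbeb': b→17
  n17 'dbebb': ·  ←P5
  n18 'c': a→19
  n19 'ca': d→20
  n20 'cad': b→21
  n21 'cadb': ·  ←P6

Failure links (BFS by depth):
  n1('e'): parent n0 fail=0; on 'e' 0 → fail=0;  out {0}∪∅={0}
  n2('a'): parent n0 fail=0; on 'a' 0 → fail=0;  out ∅∪∅=∅
  n5('d'): parent n0 fail=0; on 'd' 0 → fail=0;  out ∅∪∅=∅
  n18('c'): parent n0 fail=0; on 'c' 0 → fail=0;  out ∅∪∅=∅
  n3('ae'): parent n2 fail=0; on 'e' 0 → fail=1;  out ∅∪{0}={0}
  n6('da'): parent n5 fail=0; on 'a' 0 → fail=2;  out ∅∪∅=∅
  n8('db'): parent n5 fail=0; on 'b' 0 → fail=0;  out {7}∪∅={7}
  n13('ed'): parent n1 fail=0; on 'd' 0 → fail=5;  out ∅∪∅=∅
  n19('ca'): parent n18 fail=0; on 'a' 0 → fail=2;  out ∅∪∅=∅
  n4('aec'): parent n3 fail=1; on 'c' 1→0 → fail=18;  out {1}∪∅={1}
  n7('daa'): parent n6 fail=2; on 'a' 2→0 → fail=2;  out {2}∪∅={2}
  n9('dba'): parent n8 fail=0; on 'a' 0 → fail=2;  out ∅∪∅=∅
  n14('edb'): parent n13 fail=5; on 'b' 5 → fail=8;  out {4}∪{7}={4,7}
  n15('dbe'): parent n8 fail=0; on 'e' 0 → fail=1;  out ∅∪{0}={0}
  n20('cad'): parent n19 fail=2; on 'd' 2→0 → fail=5;  out ∅∪∅=∅
  n10('dbab'): parent n9 fail=2; on 'b' 2→0 → fail=0;  out ∅∪∅=∅
  n16('dbeb'): parent n15 fail=1; on 'b' 1→0 → fail=0;  out ∅∪∅=∅
  n21('cadb'): parent n20 fail=5; on 'b' 5 → fail=8;  out {6}∪{7}={6,7}
  n11('dbabb'): parent n10 fail=0; on 'b' 0 → fail=0;  out ∅∪∅=∅
  n17('dbebb'): parent n16 fail=0; on 'b' 0 → fail=0;  out {5}∪∅={5}
  n12('dbabbc'): parent n11 fail=0; on 'c' 0 → fail=18;  out {3}∪∅={3}

Scan:
i=0 'e': node 0→1  emit P0@[0:0]
i=1 'c': node 1→18 ·f
i=2 'e': node 18→1 ·f  emit P0@[2:2]
i=3 'd': node 1→13
i=4 'b': node 13→14  emit P4@[2:4],P7@[3:4]
i=5 'c': node 14→18 ·f
i=6 'b': node 18→0 ·f
i=7 'e': node 0→1  emit P0@[7:7]
i=8 'e': node 1→1 ·f  emit P0@[8:8]
i=9 'd': node 1→13
i=10 'b': node 13→14  emit P4@[8:10],P7@[9:10]
i=11 'c': node 14→18 ·f
i=12 'b': node 18→0 ·f
i=13 'e': node 0→1  emit P0@[13:13]
i=14 'd': node 1→13
i=15 'b': node 13→14  emit P4@[13:15],P7@[14:15]
i=16 'd': node 14→5 ·f
i=17 'c': node 5→18 ·f
i=18 'd': node 18→5 ·f
i=19 'b': node 5→8  emit P7@[18:19]
i=20 'a': node 8→9
i=21 'b': node 9→10

Matches: [[0,0],[2,0],[4,4],[4,7],[7,0],[8,0],[10,4],[10,7],[13,0],[15,4],[15,7],[19,7]]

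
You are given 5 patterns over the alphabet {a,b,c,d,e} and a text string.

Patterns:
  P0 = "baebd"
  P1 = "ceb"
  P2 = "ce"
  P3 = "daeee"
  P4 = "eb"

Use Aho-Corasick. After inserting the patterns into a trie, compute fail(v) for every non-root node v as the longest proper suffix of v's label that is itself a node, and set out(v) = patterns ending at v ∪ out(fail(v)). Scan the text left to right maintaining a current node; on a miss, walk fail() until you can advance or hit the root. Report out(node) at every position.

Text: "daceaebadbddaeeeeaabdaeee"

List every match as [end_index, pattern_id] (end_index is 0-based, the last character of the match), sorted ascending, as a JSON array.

Build:
Trie (insert patterns):
  n0 'ε': b→1 c→6 d→9 e→14
  n1 'b': a→2
  n2 'ba': e→3
  n3 'bae': b→4
  n4 'baeb': d→5
  n5 'baebd': ·  [P0 ends]
  n6 'c': e→7
  n7 'ce': b→8  [P2 ends]
  n8 'ceb': ·  [P1 ends]
  n9 'd': a→10
  n10 'da': e→11
  n11 'dae': e→12
  n12 'daee': e→13
  n13 'daeee': ·  [P3 ends]
  n14 'e': b→15
  n15 'eb': ·  [P4 ends]

Failure links (BFS by depth):
  n1('b'): parent n0 fail=0; on 'b' 0 → fail=0;  out ∅∪∅=∅
  n6('c'): parent n0 fail=0; on 'c' 0 → fail=0;  out ∅∪∅=∅
  n9('d'): parent n0 fail=0; on 'd' 0 → fail=0;  out ∅∪∅=∅
  n14('e'): parent n0 fail=0; on 'e' 0 → fail=0;  out ∅∪∅=∅
  n2('ba'): parent n1 fail=0; on 'a' 0 → fail=0;  out ∅∪∅=∅
  n7('ce'): parent n6 fail=0; on 'e' 0 → fail=14;  out {2}∪∅={2}
  n10('da'): parent n9 fail=0; on 'a' 0 → fail=0;  out ∅∪∅=∅
  n15('eb'): parent n14 fail=0; on 'b' 0 → fail=1;  out {4}∪∅={4}
  n3('bae'): parent n2 fail=0; on 'e' 0 → fail=14;  out ∅∪∅=∅
  n8('ceb'): parent n7 fail=14; on 'b' 14 → fail=15;  out {1}∪{4}={1,4}
  n11('dae'): parent n10 fail=0; on 'e' 0 → fail=14;  out ∅∪∅=∅
  n4('baeb'): parent n3 fail=14; on 'b' 14 → fail=15;  out ∅∪{4}={4}
  n12('daee'): parent n11 fail=14; on 'e' 14→0 → fail=14;  out ∅∪∅=∅
  n5('baebd'): parent n4 fail=15; on 'd' 15→1→0 → fail=9;  out {0}∪∅={0}
  n13('daeee'): parent n12 fail=14; on 'e' 14→0 → fail=14;  out {3}∪∅={3}

Text stream:
pos 0 'd': at 9
pos 1 'a': at 10
pos 2 'c': at 6 (via fail)
pos 3 'e': at 7  emit P2@[2:3]
pos 4 'a': at 0 (via fail)
pos 5 'e': at 14
pos 6 'b': at 15  emit P4@[5:6]
pos 7 'a': at 2 (via fail)
pos 8 'd': at 9 (via fail)
pos 9 'b': at 1 (via fail)
pos 10 'd': at 9 (via fail)
pos 11 'd': at 9 (via fail)
pos 12 'a': at 10
pos 13 'e': at 11
pos 14 'e': at 12
pos 15 'e': at 13  emit P3@[11:15]
pos 16 'e': at 14 (via fail)
pos 17 'a': at 0 (via fail)
pos 18 'a': at 0
pos 19 'b': at 1
pos 20 'd': at 9 (via fail)
pos 21 'a': at 10
pos 22 'e': at 11
pos 23 'e': at 12
pos 24 'e': at 13  emit P3@[20:24]

Result: [[3,2],[6,4],[15,3],[24,3]]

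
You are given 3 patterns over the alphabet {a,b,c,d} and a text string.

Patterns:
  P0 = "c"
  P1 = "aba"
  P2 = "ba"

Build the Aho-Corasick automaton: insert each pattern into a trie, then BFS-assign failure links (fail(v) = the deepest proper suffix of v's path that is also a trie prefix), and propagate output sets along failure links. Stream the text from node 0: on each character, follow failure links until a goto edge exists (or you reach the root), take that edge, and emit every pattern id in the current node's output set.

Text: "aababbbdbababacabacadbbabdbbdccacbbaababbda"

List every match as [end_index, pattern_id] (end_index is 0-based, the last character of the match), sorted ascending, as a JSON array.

Build:
Trie (insert patterns):
  0='ε' goto a→2 b→5 c→1
  1='c' goto ·  [P0 ends]
  2='a' goto b→3
  3='ab' goto a→4
  4='aba' goto ·  [P1 ends]
  5='b' goto a→6
  6='ba' goto ·  [P2 ends]

Failure links (BFS by depth):
  n1('c'): parent n0 fail=0; on 'c' 0 → fail=0;  out {0}∪∅={0}
  n2('a'): parent n0 fail=0; on 'a' 0 → fail=0;  out ∅∪∅=∅
  n5('b'): parent n0 fail=0; on 'b' 0 → fail=0;  out ∅∪∅=∅
  n3('ab'): parent n2 fail=0; on 'b' 0 → fail=5;  out ∅∪∅=∅
  n6('ba'): parent n5 fail=0; on 'a' 0 → fail=2;  out {2}∪∅={2}
  n4('aba'): parent n3 fail=5; on 'a' 5 → fail=6;  out {1}∪{2}={1,2}

Text stream:
[0] read 'a'  n0⇒n2
[1] read 'a'  n2⇒n2 (fail-walked)
[2] read 'b'  n2⇒n3
[3] read 'a'  n3⇒n4  emit P1@[1:3],P2@[2:3]
[4] read 'b'  n4⇒n3 (fail-walked)
[5] read 'b'  n3⇒n5 (fail-walked)
[6] read 'b'  n5⇒n5 (fail-walked)
[7] read 'd'  n5⇒n0 (fail-walked)
[8] read 'b'  n0⇒n5
[9] read 'a'  n5⇒n6  emit P2@[8:9]
[10] read 'b'  n6⇒n3 (fail-walked)
[11] read 'a'  n3⇒n4  emit P1@[9:11],P2@[10:11]
[12] read 'b'  n4⇒n3 (fail-walked)
[13] read 'a'  n3⇒n4  emit P1@[11:13],P2@[12:13]
[14] read 'c'  n4⇒n1 (fail-walked)  emit P0@[14:14]
[15] read 'a'  n1⇒n2 (fail-walked)
[16] read 'b'  n2⇒n3
[17] read 'a'  n3⇒n4  emit P1@[15:17],P2@[16:17]
[18] read 'c'  n4⇒n1 (fail-walked)  emit P0@[18:18]
[19] read 'a'  n1⇒n2 (fail-walked)
[20] read 'd'  n2⇒n0 (fail-walked)
[21] read 'b'  n0⇒n5
[22] read 'b'  n5⇒n5 (fail-walked)
[23] read 'a'  n5⇒n6  emit P2@[22:23]
[24] read 'b'  n6⇒n3 (fail-walked)
[25] read 'd'  n3⇒n0 (fail-walked)
[26] read 'b'  n0⇒n5
[27] read 'b'  n5⇒n5 (fail-walked)
[28] read 'd'  n5⇒n0 (fail-walked)
[29] read 'c'  n0⇒n1  emit P0@[29:29]
[30] read 'c'  n1⇒n1 (fail-walked)  emit P0@[30:30]
[31] read 'a'  n1⇒n2 (fail-walked)
[32] read 'c'  n2⇒n1 (fail-walked)  emit P0@[32:32]
[33] read 'b'  n1⇒n5 (fail-walked)
[34] read 'b'  n5⇒n5 (fail-walked)
[35] read 'a'  n5⇒n6  emit P2@[34:35]
[36] read 'a'  n6⇒n2 (fail-walked)
[37] read 'b'  n2⇒n3
[38] read 'a'  n3⇒n4  emit P1@[36:38],P2@[37:38]
[39] read 'b'  n4⇒n3 (fail-walked)
[40] read 'b'  n3⇒n5 (fail-walked)
[41] read 'd'  n5⇒n0 (fail-walked)
[42] read 'a'  n0⇒n2

Result: [[3,1],[3,2],[9,2],[11,1],[11,2],[13,1],[13,2],[14,0],[17,1],[17,2],[18,0],[23,2],[29,0],[30,0],[32,0],[35,2],[38,1],[38,2]]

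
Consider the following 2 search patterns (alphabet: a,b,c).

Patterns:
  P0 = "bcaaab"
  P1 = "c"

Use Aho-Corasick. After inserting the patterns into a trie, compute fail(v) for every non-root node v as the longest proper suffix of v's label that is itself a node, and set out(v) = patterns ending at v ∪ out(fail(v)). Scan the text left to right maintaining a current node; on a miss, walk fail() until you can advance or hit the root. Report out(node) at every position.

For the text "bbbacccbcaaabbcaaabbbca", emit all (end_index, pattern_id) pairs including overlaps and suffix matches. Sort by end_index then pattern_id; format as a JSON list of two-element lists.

Construct AC machine:
Trie nodes:
  0='ε' goto b→1 c→7
  1='b' goto c→2
  2='bc' goto a→3
  3='bca' goto a→4
  4='bcaa' goto a→5
  5='bcaaa' goto b→6
  6='bcaaab' goto ·  ←P0
  7='c' goto ·  ←P1

Failure links (BFS by depth):
  fail(1) 'b': from fail(0)=0 chase 'b': 0 ⇒ 0;  out=∅∪out(0)=∅
  fail(7) 'c': from fail(0)=0 chase 'c': 0 ⇒ 0;  out={1}∪out(0)={1}
  fail(2) 'bc': from fail(1)=0 chase 'c': 0 ⇒ 7;  out=∅∪out(7)={1}
  fail(3) 'bca': from fail(2)=7 chase 'a': 7→0 ⇒ 0;  out=∅∪out(0)=∅
  fail(4) 'bcaa': from fail(3)=0 chase 'a': 0 ⇒ 0;  out=∅∪out(0)=∅
  fail(5) 'bcaaa': from fail(4)=0 chase 'a': 0 ⇒ 0;  out=∅∪out(0)=∅
  fail(6) 'bcaaab': from fail(5)=0 chase 'b': 0 ⇒ 1;  out={0}∪out(1)={0}

Scan:
[0] read 'b'  n0⇒n1
[1] read 'b'  n1⇒n1 (via fail)
[2] read 'b'  n1⇒n1 (via fail)
[3] read 'a'  n1⇒n0 (via fail)
[4] read 'c'  n0⇒n7  emit P1@[4:4]
[5] read 'c'  n7⇒n7 (via fail)  emit P1@[5:5]
[6] read 'c'  n7⇒n7 (via fail)  emit P1@[6:6]
[7] read 'b'  n7⇒n1 (via fail)
[8] read 'c'  n1⇒n2  emit P1@[8:8]
[9] read 'a'  n2⇒n3
[10] read 'a'  n3⇒n4
[11] read 'a'  n4⇒n5
[12] read 'b'  n5⇒n6  emit P0@[7:12]
[13] read 'b'  n6⇒n1 (via fail)
[14] read 'c'  n1⇒n2  emit P1@[14:14]
[15] read 'a'  n2⇒n3
[16] read 'a'  n3⇒n4
[17] read 'a'  n4⇒n5
[18] read 'b'  n5⇒n6  emit P0@[13:18]
[19] read 'b'  n6⇒n1 (via fail)
[20] read 'b'  n1⇒n1 (via fail)
[21] read 'c'  n1⇒n2  emit P1@[21:21]
[22] read 'a'  n2⇒n3

Result: [[4,1],[5,1],[6,1],[8,1],[12,0],[14,1],[18,0],[21,1]]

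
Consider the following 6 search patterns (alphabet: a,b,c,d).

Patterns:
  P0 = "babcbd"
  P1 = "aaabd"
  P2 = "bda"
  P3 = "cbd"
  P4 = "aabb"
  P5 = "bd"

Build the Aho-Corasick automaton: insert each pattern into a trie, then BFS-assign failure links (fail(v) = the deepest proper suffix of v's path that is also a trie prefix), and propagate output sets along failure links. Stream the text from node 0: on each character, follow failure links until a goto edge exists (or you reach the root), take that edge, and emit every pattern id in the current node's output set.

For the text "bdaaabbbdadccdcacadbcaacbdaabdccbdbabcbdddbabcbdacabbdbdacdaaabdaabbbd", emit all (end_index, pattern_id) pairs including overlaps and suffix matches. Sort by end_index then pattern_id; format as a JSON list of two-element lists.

Construct AC machine:
Trie nodes:
  n0 'ε': a→7 b→1 c→14
  n1 'b': a→2 d→12
  n2 'ba': b→3
  n3 'bab': c→4
  n4 'babc': b→5
  n5 'babcb': d→6
  n6 'babcbd': ·  [P0 ends]
  n7 'a': a→8
  n8 'aa': a→9 b→17
  n9 'aaa': b→10
  n10 'aaab': d→11
  n11 'aaabd': ·  [P1 ends]
  n12 'bd': a→13  [P5 ends]
  n13 'bda': ·  [P2 ends]
  n14 'c': b→15
  n15 'cb': d→16
  n16 'cbd': ·  [P3 ends]
  n17 'aab': b→18
  n18 'aabb': ·  [P4 ends]

BFS fail/out derivation:
  fail(1) 'b': from fail(0)=0 chase 'b': 0 ⇒ 0;  out=∅∪out(0)=∅
  fail(7) 'a': from fail(0)=0 chase 'a': 0 ⇒ 0;  out=∅∪out(0)=∅
  fail(14) 'c': from fail(0)=0 chase 'c': 0 ⇒ 0;  out=∅∪out(0)=∅
  fail(2) 'ba': from fail(1)=0 chase 'a': 0 ⇒ 7;  out=∅∪out(7)=∅
  fail(8) 'aa': from fail(7)=0 chase 'a': 0 ⇒ 7;  out=∅∪out(7)=∅
  fail(12) 'bd': from fail(1)=0 chase 'd': 0 ⇒ 0;  out={5}∪out(0)={5}
  fail(15) 'cb': from fail(14)=0 chase 'b': 0 ⇒ 1;  out=∅∪out(1)=∅
  fail(3) 'bab': from fail(2)=7 chase 'b': 7→0 ⇒ 1;  out=∅∪out(1)=∅
  fail(9) 'aaa': from fail(8)=7 chase 'a': 7 ⇒ 8;  out=∅∪out(8)=∅
  fail(13) 'bda': from fail(12)=0 chase 'a': 0 ⇒ 7;  out={2}∪out(7)={2}
  fail(16) 'cbd': from fail(15)=1 chase 'd': 1 ⇒ 12;  out={3}∪out(12)={3,5}
  fail(17) 'aab': from fail(8)=7 chase 'b': 7→0 ⇒ 1;  out=∅∪out(1)=∅
  fail(4) 'babc': from fail(3)=1 chase 'c': 1→0 ⇒ 14;  out=∅∪out(14)=∅
  fail(10) 'aaab': from fail(9)=8 chase 'b': 8 ⇒ 17;  out=∅∪out(17)=∅
  fail(18) 'aabb': from fail(17)=1 chase 'b': 1→0 ⇒ 1;  out={4}∪out(1)={4}
  fail(5) 'babcb': from fail(4)=14 chase 'b': 14 ⇒ 15;  out=∅∪out(15)=∅
  fail(11) 'aaabd': from fail(10)=17 chase 'd': 17→1 ⇒ 12;  out={1}∪out(12)={1,5}
  fail(6) 'babcbd': from fail(5)=15 chase 'd': 15 ⇒ 16;  out={0}∪out(16)={0,3,5}

Scan:
[0] read 'b'  n0⇒n1
[1] read 'd'  n1⇒n12  emit P5@[0:1]
[2] read 'a'  n12⇒n13  emit P2@[0:2]
[3] read 'a'  n13⇒n8 ·f
[4] read 'a'  n8⇒n9
[5] read 'b'  n9⇒n10
[6] read 'b'  n10⇒n18 ·f  emit P4@[3:6]
[7] read 'b'  n18⇒n1 ·f
[8] read 'd'  n1⇒n12  emit P5@[7:8]
[9] read 'a'  n12⇒n13  emit P2@[7:9]
[10] read 'd'  n13⇒n0 ·f
[11] read 'c'  n0⇒n14
[12] read 'c'  n14⇒n14 ·f
[13] read 'd'  n14⇒n0 ·f
[14] read 'c'  n0⇒n14
[15] read 'a'  n14⇒n7 ·f
[16] read 'c'  n7⇒n14 ·f
[17] read 'a'  n14⇒n7 ·f
[18] read 'd'  n7⇒n0 ·f
[19] read 'b'  n0⇒n1
[20] read 'c'  n1⇒n14 ·f
[21] read 'a'  n14⇒n7 ·f
[22] read 'a'  n7⇒n8
[23] read 'c'  n8⇒n14 ·f
[24] read 'b'  n14⇒n15
[25] read 'd'  n15⇒n16  emit P3@[23:25],P5@[24:25]
[26] read 'a'  n16⇒n13 ·f  emit P2@[24:26]
[27] read 'a'  n13⇒n8 ·f
[28] read 'b'  n8⇒n17
[29] read 'd'  n17⇒n12 ·f  emit P5@[28:29]
[30] read 'c'  n12⇒n14 ·f
[31] read 'c'  n14⇒n14 ·f
[32] read 'b'  n14⇒n15
[33] read 'd'  n15⇒n16  emit P3@[31:33],P5@[32:33]
[34] read 'b'  n16⇒n1 ·f
[35] read 'a'  n1⇒n2
[36] read 'b'  n2⇒n3
[37] read 'c'  n3⇒n4
[38] read 'b'  n4⇒n5
[39] read 'd'  n5⇒n6  emit P0@[34:39],P3@[37:39],P5@[38:39]
[40] read 'd'  n6⇒n0 ·f
[41] read 'd'  n0⇒n0
[42] read 'b'  n0⇒n1
[43] read 'a'  n1⇒n2
[44] read 'b'  n2⇒n3
[45] read 'c'  n3⇒n4
[46] read 'b'  n4⇒n5
[47] read 'd'  n5⇒n6  emit P0@[42:47],P3@[45:47],P5@[46:47]
[48] read 'a'  n6⇒n13 ·f  emit P2@[46:48]
[49] read 'c'  n13⇒n14 ·f
[50] read 'a'  n14⇒n7 ·f
[51] read 'b'  n7⇒n1 ·f
[52] read 'b'  n1⇒n1 ·f
[53] read 'd'  n1⇒n12  emit P5@[52:53]
[54] read 'b'  n12⇒n1 ·f
[55] read 'd'  n1⇒n12  emit P5@[54:55]
[56] read 'a'  n12⇒n13  emit P2@[54:56]
[57] read 'c'  n13⇒n14 ·f
[58] read 'd'  n14⇒n0 ·f
[59] read 'a'  n0⇒n7
[60] read 'a'  n7⇒n8
[61] read 'a'  n8⇒n9
[62] read 'b'  n9⇒n10
[63] read 'd'  n10⇒n11  emit P1@[59:63],P5@[62:63]
[64] read 'a'  n11⇒n13 ·f  emit P2@[62:64]
[65] read 'a'  n13⇒n8 ·f
[66] read 'b'  n8⇒n17
[67] read 'b'  n17⇒n18  emit P4@[64:67]
[68] read 'b'  n18⇒n1 ·f
[69] read 'd'  n1⇒n12  emit P5@[68:69]

All matches (sorted): [[1,5],[2,2],[6,4],[8,5],[9,2],[25,3],[25,5],[26,2],[29,5],[33,3],[33,5],[39,0],[39,3],[39,5],[47,0],[47,3],[47,5],[48,2],[53,5],[55,5],[56,2],[63,1],[63,5],[64,2],[67,4],[69,5]]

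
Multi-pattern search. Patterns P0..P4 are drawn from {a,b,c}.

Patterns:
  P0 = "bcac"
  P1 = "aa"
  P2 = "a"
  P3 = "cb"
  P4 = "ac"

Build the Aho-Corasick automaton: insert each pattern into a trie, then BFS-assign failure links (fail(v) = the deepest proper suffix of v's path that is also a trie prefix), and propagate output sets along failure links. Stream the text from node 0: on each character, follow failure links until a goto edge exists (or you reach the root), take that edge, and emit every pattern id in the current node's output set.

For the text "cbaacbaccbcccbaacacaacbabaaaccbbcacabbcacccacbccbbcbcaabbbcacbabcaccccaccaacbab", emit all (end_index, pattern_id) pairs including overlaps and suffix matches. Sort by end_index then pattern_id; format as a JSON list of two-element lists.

Build:
Trie nodes:
  n0 'ε': a→5 b→1 c→7
  n1 'b': c→2
  n2 'bc': a→3
  n3 'bca': c→4
  n4 'bcac': ·  ←P0
  n5 'a': a→6 c→9  ←P2
  n6 'aa': ·  ←P1
  n7 'c': b→8
  n8 'cb': ·  ←P3
  n9 'ac': ·  ←P4

Failure links (BFS by depth):
  n1('b'): parent n0 fail=0; on 'b' 0 → fail=0;  out ∅∪∅=∅
  n5('a'): parent n0 fail=0; on 'a' 0 → fail=0;  out {2}∪∅={2}
  n7('c'): parent n0 fail=0; on 'c' 0 → fail=0;  out ∅∪∅=∅
  n2('bc'): parent n1 fail=0; on 'c' 0 → fail=7;  out ∅∪∅=∅
  n6('aa'): parent n5 fail=0; on 'a' 0 → fail=5;  out {1}∪{2}={1,2}
  n8('cb'): parent n7 fail=0; on 'b' 0 → fail=1;  out {3}∪∅={3}
  n9('ac'): parent n5 fail=0; on 'c' 0 → fail=7;  out {4}∪∅={4}
  n3('bca'): parent n2 fail=7; on 'a' 7→0 → fail=5;  out ∅∪{2}={2}
  n4('bcac'): parent n3 fail=5; on 'c' 5 → fail=9;  out {0}∪{4}={0,4}

Scan:
[0] read 'c'  n0⇒n7
[1] read 'b'  n7⇒n8  → match P3@[0:1]
[2] read 'a'  n8⇒n5 (fail-walked)  → match P2@[2:2]
[3] read 'a'  n5⇒n6  → match P1@[2:3],P2@[3:3]
[4] read 'c'  n6⇒n9 (fail-walked)  → match P4@[3:4]
[5] read 'b'  n9⇒n8 (fail-walked)  → match P3@[4:5]
[6] read 'a'  n8⇒n5 (fail-walked)  → match P2@[6:6]
[7] read 'c'  n5⇒n9  → match P4@[6:7]
[8] read 'c'  n9⇒n7 (fail-walked)
[9] read 'b'  n7⇒n8  → match P3@[8:9]
[10] read 'c'  n8⇒n2 (fail-walked)
[11] read 'c'  n2⇒n7 (fail-walked)
[12] read 'c'  n7⇒n7 (fail-walked)
[13] read 'b'  n7⇒n8  → match P3@[12:13]
[14] read 'a'  n8⇒n5 (fail-walked)  → match P2@[14:14]
[15] read 'a'  n5⇒n6  → match P1@[14:15],P2@[15:15]
[16] read 'c'  n6⇒n9 (fail-walked)  → match P4@[15:16]
[17] read 'a'  n9⇒n5 (fail-walked)  → match P2@[17:17]
[18] read 'c'  n5⇒n9  → match P4@[17:18]
[19] read 'a'  n9⇒n5 (fail-walked)  → match P2@[19:19]
[20] read 'a'  n5⇒n6  → match P1@[19:20],P2@[20:20]
[21] read 'c'  n6⇒n9 (fail-walked)  → match P4@[20:21]
[22] read 'b'  n9⇒n8 (fail-walked)  → match P3@[21:22]
[23] read 'a'  n8⇒n5 (fail-walked)  → match P2@[23:23]
[24] read 'b'  n5⇒n1 (fail-walked)
[25] read 'a'  n1⇒n5 (fail-walked)  → match P2@[25:25]
[26] read 'a'  n5⇒n6  → match P1@[25:26],P2@[26:26]
[27] read 'a'  n6⇒n6 (fail-walked)  → match P1@[26:27],P2@[27:27]
[28] read 'c'  n6⇒n9 (fail-walked)  → match P4@[27:28]
[29] read 'c'  n9⇒n7 (fail-walked)
[30] read 'b'  n7⇒n8  → match P3@[29:30]
[31] read 'b'  n8⇒n1 (fail-walked)
[32] read 'c'  n1⇒n2
[33] read 'a'  n2⇒n3  → match P2@[33:33]
[34] read 'c'  n3⇒n4  → match P0@[31:34],P4@[33:34]
[35] read 'a'  n4⇒n5 (fail-walked)  → match P2@[35:35]
[36] read 'b'  n5⇒n1 (fail-walked)
[37] read 'b'  n1⇒n1 (fail-walked)
[38] read 'c'  n1⇒n2
[39] read 'a'  n2⇒n3  → match P2@[39:39]
[40] read 'c'  n3⇒n4  → match P0@[37:40],P4@[39:40]
[41] read 'c'  n4⇒n7 (fail-walked)
[42] read 'c'  n7⇒n7 (fail-walked)
[43] read 'a'  n7⇒n5 (fail-walked)  → match P2@[43:43]
[44] read 'c'  n5⇒n9  → match P4@[43:44]
[45] read 'b'  n9⇒n8 (fail-walked)  → match P3@[44:45]
[46] read 'c'  n8⇒n2 (fail-walked)
[47] read 'c'  n2⇒n7 (fail-walked)
[48] read 'b'  n7⇒n8  → match P3@[47:48]
[49] read 'b'  n8⇒n1 (fail-walked)
[50] read 'c'  n1⇒n2
[51] read 'b'  n2⇒n8 (fail-walked)  → match P3@[50:51]
[52] read 'c'  n8⇒n2 (fail-walked)
[53] read 'a'  n2⇒n3  → match P2@[53:53]
[54] read 'a'  n3⇒n6 (fail-walked)  → match P1@[53:54],P2@[54:54]
[55] read 'b'  n6⇒n1 (fail-walked)
[56] read 'b'  n1⇒n1 (fail-walked)
[57] read 'b'  n1⇒n1 (fail-walked)
[58] read 'c'  n1⇒n2
[59] read 'a'  n2⇒n3  → match P2@[59:59]
[60] read 'c'  n3⇒n4  → match P0@[57:60],P4@[59:60]
[61] read 'b'  n4⇒n8 (fail-walked)  → match P3@[60:61]
[62] read 'a'  n8⇒n5 (fail-walked)  → match P2@[62:62]
[63] read 'b'  n5⇒n1 (fail-walked)
[64] read 'c'  n1⇒n2
[65] read 'a'  n2⇒n3  → match P2@[65:65]
[66] read 'c'  n3⇒n4  → match P0@[63:66],P4@[65:66]
[67] read 'c'  n4⇒n7 (fail-walked)
[68] read 'c'  n7⇒n7 (fail-walked)
[69] read 'c'  n7⇒n7 (fail-walked)
[70] read 'a'  n7⇒n5 (fail-walked)  → match P2@[70:70]
[71] read 'c'  n5⇒n9  → match P4@[70:71]
[72] read 'c'  n9⇒n7 (fail-walked)
[73] read 'a'  n7⇒n5 (fail-walked)  → match P2@[73:73]
[74] read 'a'  n5⇒n6  → match P1@[73:74],P2@[74:74]
[75] read 'c'  n6⇒n9 (fail-walked)  → match P4@[74:75]
[76] read 'b'  n9⇒n8 (fail-walked)  → match P3@[75:76]
[77] read 'a'  n8⇒n5 (fail-walked)  → match P2@[77:77]
[78] read 'b'  n5⇒n1 (fail-walked)

Matches: [[1,3],[2,2],[3,1],[3,2],[4,4],[5,3],[6,2],[7,4],[9,3],[13,3],[14,2],[15,1],[15,2],[16,4],[17,2],[18,4],[19,2],[20,1],[20,2],[21,4],[22,3],[23,2],[25,2],[26,1],[26,2],[27,1],[27,2],[28,4],[30,3],[33,2],[34,0],[34,4],[35,2],[39,2],[40,0],[40,4],[43,2],[44,4],[45,3],[48,3],[51,3],[53,2],[54,1],[54,2],[59,2],[60,0],[60,4],[61,3],[62,2],[65,2],[66,0],[66,4],[70,2],[71,4],[73,2],[74,1],[74,2],[75,4],[76,3],[77,2]]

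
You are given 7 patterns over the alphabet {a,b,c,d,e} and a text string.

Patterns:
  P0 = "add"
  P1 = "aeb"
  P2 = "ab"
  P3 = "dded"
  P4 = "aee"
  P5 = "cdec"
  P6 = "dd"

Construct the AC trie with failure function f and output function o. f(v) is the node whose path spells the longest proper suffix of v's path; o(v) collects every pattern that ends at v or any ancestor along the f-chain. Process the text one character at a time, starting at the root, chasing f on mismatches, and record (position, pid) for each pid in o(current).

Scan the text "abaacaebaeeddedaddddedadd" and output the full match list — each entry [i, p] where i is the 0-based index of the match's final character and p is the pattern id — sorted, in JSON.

Construct AC machine:
Trie nodes:
  0='ε' goto a→1 c→12 d→7
  1='a' goto b→6 d→2 e→4
  2='ad' goto d→3
  3='add' goto ·  ←P0
  4='ae' goto b→5 e→11
  5='aeb' goto ·  ←P1
  6='ab' goto ·  ←P2
  7='d' goto d→8
  8='dd' goto e→9  ←P6
  9='dde' goto d→10
  10='dded' goto ·  ←P3
  11='aee' goto ·  ←P4
  12='c' goto d→13
  13='cd' goto e→14
  14='cde' goto c→15
  15='cdec' goto ·  ←P5

Failure links (BFS by depth):
  n1('a'): parent n0 fail=0; on 'a' 0 → fail=0;  out ∅∪∅=∅
  n7('d'): parent n0 fail=0; on 'd' 0 → fail=0;  out ∅∪∅=∅
  n12('c'): parent n0 fail=0; on 'c' 0 → fail=0;  out ∅∪∅=∅
  n2('ad'): parent n1 fail=0; on 'd' 0 → fail=7;  out ∅∪∅=∅
  n4('ae'): parent n1 fail=0; on 'e' 0 → fail=0;  out ∅∪∅=∅
  n6('ab'): parent n1 fail=0; on 'b' 0 → fail=0;  out {2}∪∅={2}
  n8('dd'): parent n7 fail=0; on 'd' 0 → fail=7;  out {6}∪∅={6}
  n13('cd'): parent n12 fail=0; on 'd' 0 → fail=7;  out ∅∪∅=∅
  n3('add'): parent n2 fail=7; on 'd' 7 → fail=8;  out {0}∪{6}={0,6}
  n5('aeb'): parent n4 fail=0; on 'b' 0 → fail=0;  out {1}∪∅={1}
  n9('dde'): parent n8 fail=7; on 'e' 7→0 → fail=0;  out ∅∪∅=∅
  n11('aee'): parent n4 fail=0; on 'e' 0 → fail=0;  out {4}∪∅={4}
  n14('cde'): parent n13 fail=7; on 'e' 7→0 → fail=0;  out ∅∪∅=∅
  n10('dded'): parent n9 fail=0; on 'd' 0 → fail=7;  out {3}∪∅={3}
  n15('cdec'): parent n14 fail=0; on 'c' 0 → fail=12;  out {5}∪∅={5}

Scan:
pos 0 'a': at 1
pos 1 'b': at 6  emit P2@[0:1]
pos 2 'a': at 1 (via fail)
pos 3 'a': at 1 (via fail)
pos 4 'c': at 12 (via fail)
pos 5 'a': at 1 (via fail)
pos 6 'e': at 4
pos 7 'b': at 5  emit P1@[5:7]
pos 8 'a': at 1 (via fail)
pos 9 'e': at 4
pos 10 'e': at 11  emit P4@[8:10]
pos 11 'd': at 7 (via fail)
pos 12 'd': at 8  emit P6@[11:12]
pos 13 'e': at 9
pos 14 'd': at 10  emit P3@[11:14]
pos 15 'a': at 1 (via fail)
pos 16 'd': at 2
pos 17 'd': at 3  emit P0@[15:17],P6@[16:17]
pos 18 'd': at 8 (via fail)  emit P6@[17:18]
pos 19 'd': at 8 (via fail)  emit P6@[18:19]
pos 20 'e': at 9
pos 21 'd': at 10  emit P3@[18:21]
pos 22 'a': at 1 (via fail)
pos 23 'd': at 2
pos 24 'd': at 3  emit P0@[22:24],P6@[23:24]

All matches (sorted): [[1,2],[7,1],[10,4],[12,6],[14,3],[17,0],[17,6],[18,6],[19,6],[21,3],[24,0],[24,6]]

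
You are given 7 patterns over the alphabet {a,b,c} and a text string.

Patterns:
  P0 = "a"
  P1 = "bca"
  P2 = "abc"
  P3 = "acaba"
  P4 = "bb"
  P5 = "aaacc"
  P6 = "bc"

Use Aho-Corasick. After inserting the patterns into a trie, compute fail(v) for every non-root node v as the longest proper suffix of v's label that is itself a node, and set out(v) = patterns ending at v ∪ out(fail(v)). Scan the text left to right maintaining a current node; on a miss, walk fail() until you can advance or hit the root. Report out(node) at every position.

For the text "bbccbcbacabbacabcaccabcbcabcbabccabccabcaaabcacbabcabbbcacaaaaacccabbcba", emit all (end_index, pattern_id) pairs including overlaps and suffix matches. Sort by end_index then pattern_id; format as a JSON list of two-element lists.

Construct AC machine:
Trie (insert patterns):
  n0 'ε': a→1 b→2
  n1 'a': a→12 b→5 c→7  ←P0
  n2 'b': b→11 c→3
  n3 'bc': a→4  ←P6
  n4 'bca': ·  ←P1
  n5 'ab': c→6
  n6 'abc': ·  ←P2
  n7 'ac': a→8
  n8 'aca': b→9
  n9 'acab': a→10
  n10 'acaba': ·  ←P3
  n11 'bb': ·  ←P4
  n12 'aa': a→13
  n13 'aaa': c→14
  n14 'aaac': c→15
  n15 'aaacc': ·  ←P5

Failure links (BFS by depth):
  n1('a'): parent n0 fail=0; on 'a' 0 → fail=0;  out {0}∪∅={0}
  n2('b'): parent n0 fail=0; on 'b' 0 → fail=0;  out ∅∪∅=∅
  n3('bc'): parent n2 fail=0; on 'c' 0 → fail=0;  out {6}∪∅={6}
  n5('ab'): parent n1 fail=0; on 'b' 0 → fail=2;  out ∅∪∅=∅
  n7('ac'): parent n1 fail=0; on 'c' 0 → fail=0;  out ∅∪∅=∅
  n11('bb'): parent n2 fail=0; on 'b' 0 → fail=2;  out {4}∪∅={4}
  n12('aa'): parent n1 fail=0; on 'a' 0 → fail=1;  out ∅∪{0}={0}
  n4('bca'): parent n3 fail=0; on 'a' 0 → fail=1;  out {1}∪{0}={0,1}
  n6('abc'): parent n5 fail=2; on 'c' 2 → fail=3;  out {2}∪{6}={2,6}
  n8('aca'): parent n7 fail=0; on 'a' 0 → fail=1;  out ∅∪{0}={0}
  n13('aaa'): parent n12 fail=1; on 'a' 1 → fail=12;  out ∅∪{0}={0}
  n9('acab'): parent n8 fail=1; on 'b' 1 → fail=5;  out ∅∪∅=∅
  n14('aaac'): parent n13 fail=12; on 'c' 12→1 → fail=7;  out ∅∪∅=∅
  n10('acaba'): parent n9 fail=5; on 'a' 5→2→0 → fail=1;  out {3}∪{0}={0,3}
  n15('aaacc'): parent n14 fail=7; on 'c' 7→0 → fail=0;  out {5}∪∅={5}

Text stream:
pos 0 'b': at 2
pos 1 'b': at 11  emit P4@[0:1]
pos 2 'c': at 3 (via fail)  emit P6@[1:2]
pos 3 'c': at 0 (via fail)
pos 4 'b': at 2
pos 5 'c': at 3  emit P6@[4:5]
pos 6 'b': at 2 (via fail)
pos 7 'a': at 1 (via fail)  emit P0@[7:7]
pos 8 'c': at 7
pos 9 'a': at 8  emit P0@[9:9]
pos 10 'b': at 9
pos 11 'b': at 11 (via fail)  emit P4@[10:11]
pos 12 'a': at 1 (via fail)  emit P0@[12:12]
pos 13 'c': at 7
pos 14 'a': at 8  emit P0@[14:14]
pos 15 'b': at 9
pos 16 'c': at 6 (via fail)  emit P2@[14:16],P6@[15:16]
pos 17 'a': at 4 (via fail)  emit P0@[17:17],P1@[15:17]
pos 18 'c': at 7 (via fail)
pos 19 'c': at 0 (via fail)
pos 20 'a': at 1  emit P0@[20:20]
pos 21 'b': at 5
pos 22 'c': at 6  emit P2@[20:22],P6@[21:22]
pos 23 'b': at 2 (via fail)
pos 24 'c': at 3  emit P6@[23:24]
pos 25 'a': at 4  emit P0@[25:25],P1@[23:25]
pos 26 'b': at 5 (via fail)
pos 27 'c': at 6  emit P2@[25:27],P6@[26:27]
pos 28 'b': at 2 (via fail)
pos 29 'a': at 1 (via fail)  emit P0@[29:29]
pos 30 'b': at 5
pos 31 'c': at 6  emit P2@[29:31],P6@[30:31]
pos 32 'c': at 0 (via fail)
pos 33 'a': at 1  emit P0@[33:33]
pos 34 'b': at 5
pos 35 'c': at 6  emit P2@[33:35],P6@[34:35]
pos 36 'c': at 0 (via fail)
pos 37 'a': at 1  emit P0@[37:37]
pos 38 'b': at 5
pos 39 'c': at 6  emit P2@[37:39],P6@[38:39]
pos 40 'a': at 4 (via fail)  emit P0@[40:40],P1@[38:40]
pos 41 'a': at 12 (via fail)  emit P0@[41:41]
pos 42 'a': at 13  emit P0@[42:42]
pos 43 'b': at 5 (via fail)
pos 44 'c': at 6  emit P2@[42:44],P6@[43:44]
pos 45 'a': at 4 (via fail)  emit P0@[45:45],P1@[43:45]
pos 46 'c': at 7 (via fail)
pos 47 'b': at 2 (via fail)
pos 48 'a': at 1 (via fail)  emit P0@[48:48]
pos 49 'b': at 5
pos 50 'c': at 6  emit P2@[48:50],P6@[49:50]
pos 51 'a': at 4 (via fail)  emit P0@[51:51],P1@[49:51]
pos 52 'b': at 5 (via fail)
pos 53 'b': at 11 (via fail)  emit P4@[52:53]
pos 54 'b': at 11 (via fail)  emit P4@[53:54]
pos 55 'c': at 3 (via fail)  emit P6@[54:55]
pos 56 'a': at 4  emit P0@[56:56],P1@[54:56]
pos 57 'c': at 7 (via fail)
pos 58 'a': at 8  emit P0@[58:58]
pos 59 'a': at 12 (via fail)  emit P0@[59:59]
pos 60 'a': at 13  emit P0@[60:60]
pos 61 'a': at 13 (via fail)  emit P0@[61:61]
pos 62 'a': at 13 (via fail)  emit P0@[62:62]
pos 63 'c': at 14
pos 64 'c': at 15  emit P5@[60:64]
pos 65 'c': at 0 (via fail)
pos 66 'a': at 1  emit P0@[66:66]
pos 67 'b': at 5
pos 68 'b': at 11 (via fail)  emit P4@[67:68]
pos 69 'c': at 3 (via fail)  emit P6@[68:69]
pos 70 'b': at 2 (via fail)
pos 71 'a': at 1 (via fail)  emit P0@[71:71]

All matches (sorted): [[1,4],[2,6],[5,6],[7,0],[9,0],[11,4],[12,0],[14,0],[16,2],[16,6],[17,0],[17,1],[20,0],[22,2],[22,6],[24,6],[25,0],[25,1],[27,2],[27,6],[29,0],[31,2],[31,6],[33,0],[35,2],[35,6],[37,0],[39,2],[39,6],[40,0],[40,1],[41,0],[42,0],[44,2],[44,6],[45,0],[45,1],[48,0],[50,2],[50,6],[51,0],[51,1],[53,4],[54,4],[55,6],[56,0],[56,1],[58,0],[59,0],[60,0],[61,0],[62,0],[64,5],[66,0],[68,4],[69,6],[71,0]]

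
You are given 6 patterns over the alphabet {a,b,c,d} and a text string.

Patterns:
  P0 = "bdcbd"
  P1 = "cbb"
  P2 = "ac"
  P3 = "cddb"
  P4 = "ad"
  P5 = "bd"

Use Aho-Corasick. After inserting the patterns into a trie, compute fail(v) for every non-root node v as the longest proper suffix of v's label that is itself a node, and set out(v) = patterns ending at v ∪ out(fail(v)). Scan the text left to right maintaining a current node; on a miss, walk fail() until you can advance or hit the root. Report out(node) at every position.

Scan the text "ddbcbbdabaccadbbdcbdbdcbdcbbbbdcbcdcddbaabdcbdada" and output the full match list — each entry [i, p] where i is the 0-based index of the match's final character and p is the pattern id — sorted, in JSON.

Construct AC machine:
Trie nodes:
  0='ε' goto a→9 b→1 c→6
  1='b' goto d→2
  2='bd' goto c→3  ←P5
  3='bdc' goto b→4
  4='bdcb' goto d→5
  5='bdcbd' goto ·  ←P0
  6='c' goto b→7 d→11
  7='cb' goto b→8
  8='cbb' goto ·  ←P1
  9='a' goto c→10 d→14
  10='ac' goto ·  ←P2
  11='cd' goto d→12
  12='cdd' goto b→13
  13='cddb' goto ·  ←P3
  14='ad' goto ·  ←P4

Failure links (BFS by depth):
  fail(1) 'b': from fail(0)=0 chase 'b': 0 ⇒ 0;  out=∅∪out(0)=∅
  fail(6) 'c': from fail(0)=0 chase 'c': 0 ⇒ 0;  out=∅∪out(0)=∅
  fail(9) 'a': from fail(0)=0 chase 'a': 0 ⇒ 0;  out=∅∪out(0)=∅
  fail(2) 'bd': from fail(1)=0 chase 'd': 0 ⇒ 0;  out={5}∪out(0)={5}
  fail(7) 'cb': from fail(6)=0 chase 'b': 0 ⇒ 1;  out=∅∪out(1)=∅
  fail(10) 'ac': from fail(9)=0 chase 'c': 0 ⇒ 6;  out={2}∪out(6)={2}
  fail(11) 'cd': from fail(6)=0 chase 'd': 0 ⇒ 0;  out=∅∪out(0)=∅
  fail(14) 'ad': from fail(9)=0 chase 'd': 0 ⇒ 0;  out={4}∪out(0)={4}
  fail(3) 'bdc': from fail(2)=0 chase 'c': 0 ⇒ 6;  out=∅∪out(6)=∅
  fail(8) 'cbb': from fail(7)=1 chase 'b': 1→0 ⇒ 1;  out={1}∪out(1)={1}
  fail(12) 'cdd': from fail(11)=0 chase 'd': 0 ⇒ 0;  out=∅∪out(0)=∅
  fail(4) 'bdcb': from fail(3)=6 chase 'b': 6 ⇒ 7;  out=∅∪out(7)=∅
  fail(13) 'cddb': from fail(12)=0 chase 'b': 0 ⇒ 1;  out={3}∪out(1)={3}
  fail(5) 'bdcbd': from fail(4)=7 chase 'd': 7→1 ⇒ 2;  out={0}∪out(2)={0,5}

Scan:
[0] read 'd'  n0⇒n0
[1] read 'd'  n0⇒n0
[2] read 'b'  n0⇒n1
[3] read 'c'  n1⇒n6 ·f
[4] read 'b'  n6⇒n7
[5] read 'b'  n7⇒n8  ** P1@[3:5]
[6] read 'd'  n8⇒n2 ·f  ** P5@[5:6]
[7] read 'a'  n2⇒n9 ·f
[8] read 'b'  n9⇒n1 ·f
[9] read 'a'  n1⇒n9 ·f
[10] read 'c'  n9⇒n10  ** P2@[9:10]
[11] read 'c'  n10⇒n6 ·f
[12] read 'a'  n6⇒n9 ·f
[13] read 'd'  n9⇒n14  ** P4@[12:13]
[14] read 'b'  n14⇒n1 ·f
[15] read 'b'  n1⇒n1 ·f
[16] read 'd'  n1⇒n2  ** P5@[15:16]
[17] read 'c'  n2⇒n3
[18] read 'b'  n3⇒n4
[19] read 'd'  n4⇒n5  ** P0@[15:19],P5@[18:19]
[20] read 'b'  n5⇒n1 ·f
[21] read 'd'  n1⇒n2  ** P5@[20:21]
[22] read 'c'  n2⇒n3
[23] read 'b'  n3⇒n4
[24] read 'd'  n4⇒n5  ** P0@[20:24],P5@[23:24]
[25] read 'c'  n5⇒n3 ·f
[26] read 'b'  n3⇒n4
[27] read 'b'  n4⇒n8 ·f  ** P1@[25:27]
[28] read 'b'  n8⇒n1 ·f
[29] read 'b'  n1⇒n1 ·f
[30] read 'd'  n1⇒n2  ** P5@[29:30]
[31] read 'c'  n2⇒n3
[32] read 'b'  n3⇒n4
[33] read 'c'  n4⇒n6 ·f
[34] read 'd'  n6⇒n11
[35] read 'c'  n11⇒n6 ·f
[36] read 'd'  n6⇒n11
[37] read 'd'  n11⇒n12
[38] read 'b'  n12⇒n13  ** P3@[35:38]
[39] read 'a'  n13⇒n9 ·f
[40] read 'a'  n9⇒n9 ·f
[41] read 'b'  n9⇒n1 ·f
[42] read 'd'  n1⇒n2  ** P5@[41:42]
[43] read 'c'  n2⇒n3
[44] read 'b'  n3⇒n4
[45] read 'd'  n4⇒n5  ** P0@[41:45],P5@[44:45]
[46] read 'a'  n5⇒n9 ·f
[47] read 'd'  n9⇒n14  ** P4@[46:47]
[48] read 'a'  n14⇒n9 ·f

Matches: [[5,1],[6,5],[10,2],[13,4],[16,5],[19,0],[19,5],[21,5],[24,0],[24,5],[27,1],[30,5],[38,3],[42,5],[45,0],[45,5],[47,4]]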